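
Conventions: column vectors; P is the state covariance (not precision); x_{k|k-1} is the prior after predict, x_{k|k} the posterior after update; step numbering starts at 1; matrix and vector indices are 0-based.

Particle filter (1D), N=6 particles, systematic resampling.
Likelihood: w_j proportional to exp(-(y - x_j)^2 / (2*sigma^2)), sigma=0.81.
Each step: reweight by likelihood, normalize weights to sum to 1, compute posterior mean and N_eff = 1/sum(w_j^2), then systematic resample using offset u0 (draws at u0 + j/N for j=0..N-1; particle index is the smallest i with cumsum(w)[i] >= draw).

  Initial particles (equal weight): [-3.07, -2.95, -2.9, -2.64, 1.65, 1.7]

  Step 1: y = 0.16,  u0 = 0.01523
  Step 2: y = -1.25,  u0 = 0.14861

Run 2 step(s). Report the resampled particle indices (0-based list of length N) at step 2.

resampled_idx = [0, 1, 2, 3, 4, 5]

step 1: w=[0.0010, 0.0018, 0.0023, 0.0072, 0.5224, 0.4654]  mean=1.6191  Neff=2.0429  idx=[4, 4, 4, 4, 5, 5]
step 2: w=[0.1786, 0.1786, 0.1786, 0.1786, 0.1429, 0.1429]  mean=1.6643  Neff=5.9395  idx=[0, 1, 2, 3, 4, 5]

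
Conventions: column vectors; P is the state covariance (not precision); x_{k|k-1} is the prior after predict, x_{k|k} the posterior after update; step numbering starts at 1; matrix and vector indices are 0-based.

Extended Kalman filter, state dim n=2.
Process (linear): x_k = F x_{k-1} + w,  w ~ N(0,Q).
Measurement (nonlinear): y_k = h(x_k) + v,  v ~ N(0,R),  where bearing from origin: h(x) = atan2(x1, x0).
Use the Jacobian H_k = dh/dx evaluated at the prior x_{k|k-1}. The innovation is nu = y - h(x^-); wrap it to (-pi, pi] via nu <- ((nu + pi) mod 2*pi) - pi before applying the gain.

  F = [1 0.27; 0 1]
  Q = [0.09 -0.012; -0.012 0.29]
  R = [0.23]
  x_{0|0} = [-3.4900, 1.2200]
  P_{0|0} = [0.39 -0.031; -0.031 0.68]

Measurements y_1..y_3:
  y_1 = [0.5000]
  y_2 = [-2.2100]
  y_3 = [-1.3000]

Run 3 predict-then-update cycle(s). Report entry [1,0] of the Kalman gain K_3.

K[1,0] = -0.9876

step 1: x^-=[-3.1606, 1.2200]  P^-=[0.5128 0.1406; 0.1406 0.9700]  H_jac=[-0.1063 -0.2754]  S=[0.3176]  K=[-0.2936; -0.8881]  nu=[-2.2732]  x^+=[-2.4933, 3.2389]  P^+=[0.4855 0.0578; 0.0578 0.7195]
step 2: x^-=[-1.6188, 3.2389]  P^-=[0.6591 0.2401; 0.2401 1.0095]  H_jac=[-0.2470 -0.1235]  S=[0.3003]  K=[-0.6410; -0.6126]  nu=[2.0389]  x^+=[-2.9257, 1.9898]  P^+=[0.5358 0.1222; 0.1222 0.8968]
step 3: x^-=[-2.3885, 1.9898]  P^-=[0.7571 0.3523; 0.3523 1.1868]  H_jac=[-0.2059 -0.2471]  S=[0.3704]  K=[-0.6558; -0.9876]  nu=[2.5362]  x^+=[-4.0518, -0.5149]  P^+=[0.5978 0.1124; 0.1124 0.8255]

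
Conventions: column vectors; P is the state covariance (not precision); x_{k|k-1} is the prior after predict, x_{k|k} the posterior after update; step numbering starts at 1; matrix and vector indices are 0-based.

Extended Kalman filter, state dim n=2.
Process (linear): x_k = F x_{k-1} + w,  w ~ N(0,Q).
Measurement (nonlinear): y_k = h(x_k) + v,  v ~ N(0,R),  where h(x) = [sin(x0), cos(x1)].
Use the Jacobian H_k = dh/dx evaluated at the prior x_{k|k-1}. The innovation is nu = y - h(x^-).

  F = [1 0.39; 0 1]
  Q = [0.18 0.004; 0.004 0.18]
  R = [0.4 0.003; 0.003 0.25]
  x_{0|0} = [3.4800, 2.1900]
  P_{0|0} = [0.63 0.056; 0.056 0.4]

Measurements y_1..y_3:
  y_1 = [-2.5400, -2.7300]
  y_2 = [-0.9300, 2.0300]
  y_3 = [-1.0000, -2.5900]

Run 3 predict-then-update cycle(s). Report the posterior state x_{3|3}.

step 1: x^-=[4.3341, 2.1900]  P^-=[0.9145 0.2160; 0.2160 0.5800]  H_jac=[-0.3693 0.0000; 0.0000 -0.8143]  S=[0.5247 0.0680; 0.0680 0.6346]  K=[-0.6163 -0.2112; -0.0564 -0.7382]  nu=[-1.6107, -2.1496]  x^+=[5.7807, 3.8677]  P^+=[0.6692 0.0671; 0.0671 0.2268]
step 2: x^-=[7.2891, 3.8677]  P^-=[0.9360 0.1596; 0.1596 0.4068]  H_jac=[0.5353 0.0000; 0.0000 0.6640]  S=[0.6682 0.0597; 0.0597 0.4294]  K=[0.7370 0.1443; 0.0725 0.6191]  nu=[-1.7747, 2.7778]  x^+=[6.3820, 5.4586]  P^+=[0.5515 0.0576; 0.0576 0.2334]
step 3: x^-=[8.5109, 5.4586]  P^-=[0.8120 0.1527; 0.1527 0.4134]  H_jac=[-0.6107 0.0000; 0.0000 0.7342]  S=[0.7028 -0.0655; -0.0655 0.4729]  K=[-0.6924 0.1412; -0.0738 0.6317]  nu=[-1.7919, -3.2689]  x^+=[9.2899, 3.5260]  P^+=[0.4528 0.0453; 0.0453 0.2148]

x_post = [9.2899, 3.5260]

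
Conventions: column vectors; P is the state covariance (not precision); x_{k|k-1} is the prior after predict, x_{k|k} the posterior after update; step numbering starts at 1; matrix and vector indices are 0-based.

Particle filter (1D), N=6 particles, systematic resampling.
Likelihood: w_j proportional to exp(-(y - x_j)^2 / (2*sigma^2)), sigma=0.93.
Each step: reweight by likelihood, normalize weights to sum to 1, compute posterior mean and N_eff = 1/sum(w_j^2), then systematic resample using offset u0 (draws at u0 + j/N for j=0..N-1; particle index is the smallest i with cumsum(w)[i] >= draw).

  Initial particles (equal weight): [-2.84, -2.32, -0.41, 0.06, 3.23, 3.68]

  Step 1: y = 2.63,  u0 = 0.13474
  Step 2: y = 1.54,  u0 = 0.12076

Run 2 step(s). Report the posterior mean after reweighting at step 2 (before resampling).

post_mean = 3.3513

step 1: w=[0.0000, 0.0000, 0.0035, 0.0161, 0.5938, 0.3866]  mean=3.3403  Neff=1.9905  idx=[4, 4, 4, 5, 5, 5]
step 2: w=[0.2434, 0.2434, 0.2434, 0.0899, 0.0899, 0.0899]  mean=3.3513  Neff=4.9496  idx=[0, 1, 1, 2, 3, 5]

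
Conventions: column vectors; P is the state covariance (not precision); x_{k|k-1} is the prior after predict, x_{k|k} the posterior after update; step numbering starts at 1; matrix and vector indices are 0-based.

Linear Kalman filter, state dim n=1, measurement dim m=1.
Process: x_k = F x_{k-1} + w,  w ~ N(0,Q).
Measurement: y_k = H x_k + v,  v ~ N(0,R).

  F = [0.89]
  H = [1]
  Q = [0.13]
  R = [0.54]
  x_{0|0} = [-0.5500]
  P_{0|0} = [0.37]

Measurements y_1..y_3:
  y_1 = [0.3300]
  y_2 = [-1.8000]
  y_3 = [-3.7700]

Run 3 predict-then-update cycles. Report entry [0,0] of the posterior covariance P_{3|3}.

step 1: x^-=[-0.4895]  P^-=[0.4231]  S=[0.9631]  K=[0.4393]  nu=[0.8195]  x^+=[-0.1295]  P^+=[0.2372]
step 2: x^-=[-0.1153]  P^-=[0.3179]  S=[0.8579]  K=[0.3706]  nu=[-1.6847]  x^+=[-0.7395]  P^+=[0.2001]
step 3: x^-=[-0.6582]  P^-=[0.2885]  S=[0.8285]  K=[0.3482]  nu=[-3.1118]  x^+=[-1.7418]  P^+=[0.1880]

P_post[0,0] = 0.1880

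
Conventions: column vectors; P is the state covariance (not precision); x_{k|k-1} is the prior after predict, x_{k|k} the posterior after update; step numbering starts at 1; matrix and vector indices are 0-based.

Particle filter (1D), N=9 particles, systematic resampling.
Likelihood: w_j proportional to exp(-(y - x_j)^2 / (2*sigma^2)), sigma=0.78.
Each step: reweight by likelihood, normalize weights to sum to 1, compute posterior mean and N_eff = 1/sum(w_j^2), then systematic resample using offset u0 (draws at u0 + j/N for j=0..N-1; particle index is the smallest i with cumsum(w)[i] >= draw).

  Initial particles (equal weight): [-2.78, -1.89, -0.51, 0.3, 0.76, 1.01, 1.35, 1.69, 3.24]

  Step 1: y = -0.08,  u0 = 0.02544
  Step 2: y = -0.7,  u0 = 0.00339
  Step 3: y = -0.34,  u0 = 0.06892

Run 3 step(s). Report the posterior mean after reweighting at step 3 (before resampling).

post_mean = -0.2931

step 1: w=[0.0008, 0.0224, 0.2848, 0.2944, 0.1856, 0.1249, 0.0617, 0.0253, 0.0000]  mean=0.2917  Neff=4.4888  idx=[2, 2, 2, 3, 3, 3, 4, 5, 6]
step 2: w=[0.2145, 0.2145, 0.2145, 0.0971, 0.0971, 0.0971, 0.0383, 0.0200, 0.0070]  mean=-0.1820  Neff=5.9459  idx=[0, 0, 1, 1, 2, 2, 3, 4, 5]
step 3: w=[0.1220, 0.1220, 0.1220, 0.1220, 0.1220, 0.1220, 0.0893, 0.0893, 0.0893]  mean=-0.2931  Neff=8.8292  idx=[0, 1, 2, 3, 4, 5, 6, 7, 8]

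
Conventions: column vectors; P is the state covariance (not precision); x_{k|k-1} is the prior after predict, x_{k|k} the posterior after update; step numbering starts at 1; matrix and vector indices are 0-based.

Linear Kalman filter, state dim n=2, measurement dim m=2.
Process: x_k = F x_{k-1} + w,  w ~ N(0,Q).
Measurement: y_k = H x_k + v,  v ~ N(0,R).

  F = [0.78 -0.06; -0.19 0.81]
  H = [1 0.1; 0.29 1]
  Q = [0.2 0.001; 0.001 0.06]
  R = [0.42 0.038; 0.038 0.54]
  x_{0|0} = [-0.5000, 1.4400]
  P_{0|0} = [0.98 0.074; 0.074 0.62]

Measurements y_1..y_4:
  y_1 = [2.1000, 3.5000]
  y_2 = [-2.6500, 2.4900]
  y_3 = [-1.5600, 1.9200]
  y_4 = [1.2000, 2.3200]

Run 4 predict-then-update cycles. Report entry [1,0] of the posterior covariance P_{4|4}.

P_post[1,0] = -0.0429

step 1: x^-=[-0.4764, 1.2614]  P^-=[0.7915 -0.1268; -0.1268 0.4794]  S=[1.1910 0.1850; 0.1850 1.0124]  K=[0.6568 -0.0185; -0.1380 0.4624]  nu=[2.4503, 2.3768]  x^+=[1.0890, 2.0222]  P^+=[0.2819 -0.0668; -0.0668 0.2638]
step 2: x^-=[0.7281, 1.4311]  P^-=[0.3787 -0.0965; -0.0965 0.2638]  S=[0.7820 0.0749; 0.0749 0.7797]  K=[0.4746 -0.0285; -0.1198 0.3140]  nu=[-3.5212, 0.8478]  x^+=[-0.9674, 2.1190]  P^+=[0.2039 -0.0565; -0.0565 0.1814]
step 3: x^-=[-0.8817, 1.9002]  P^-=[0.3300 -0.0744; -0.0744 0.2038]  S=[0.7372 0.0775; 0.0775 0.7284]  K=[0.4394 -0.0175; -0.1007 0.2609]  nu=[-0.8683, 0.2755]  x^+=[-1.2681, 2.0595]  P^+=[0.1886 -0.0475; -0.0475 0.1508]
step 4: x^-=[-1.1127, 1.9091]  P^-=[0.3198 -0.0648; -0.0648 0.1804]  S=[0.7286 0.0821; 0.0821 0.7097]  K=[0.4312 -0.0105; -0.0910 0.2382]  nu=[2.1218, 0.7335]  x^+=[-0.2056, 1.8907]  P^+=[0.1850 -0.0429; -0.0429 0.1376]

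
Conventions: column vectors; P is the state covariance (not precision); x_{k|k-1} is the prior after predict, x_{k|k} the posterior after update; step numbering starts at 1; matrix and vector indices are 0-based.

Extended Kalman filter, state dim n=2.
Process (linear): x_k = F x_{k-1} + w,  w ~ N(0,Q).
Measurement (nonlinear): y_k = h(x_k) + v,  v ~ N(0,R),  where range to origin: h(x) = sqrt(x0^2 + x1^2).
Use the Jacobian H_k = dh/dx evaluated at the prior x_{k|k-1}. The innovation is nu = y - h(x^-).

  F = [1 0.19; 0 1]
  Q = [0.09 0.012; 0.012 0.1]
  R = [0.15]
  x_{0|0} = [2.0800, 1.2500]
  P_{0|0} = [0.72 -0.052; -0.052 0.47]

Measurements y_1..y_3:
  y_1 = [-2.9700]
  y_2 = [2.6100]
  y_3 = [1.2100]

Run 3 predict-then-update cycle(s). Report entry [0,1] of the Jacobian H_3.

H_jac[0,1] = -0.2599

step 1: x^-=[2.3175, 1.2500]  P^-=[0.8072 0.0493; 0.0493 0.5700]  H_jac=[0.8801 0.4747]  S=[0.9449]  K=[0.7766; 0.3323]  nu=[-5.6031]  x^+=[-2.0339, -0.6118]  P^+=[0.2373 -0.1945; -0.1945 0.4657]
step 2: x^-=[-2.1502, -0.6118]  P^-=[0.2702 -0.0941; -0.0941 0.5657]  H_jac=[-0.9618 -0.2737]  S=[0.3928]  K=[-0.5960; -0.1638]  nu=[0.3745]  x^+=[-2.3734, -0.6731]  P^+=[0.1306 -0.1324; -0.1324 0.5551]
step 3: x^-=[-2.5013, -0.6731]  P^-=[0.1904 -0.0149; -0.0149 0.6551]  H_jac=[-0.9656 -0.2599]  S=[0.3642]  K=[-0.4940; -0.4278]  nu=[-1.3803]  x^+=[-1.8194, -0.0826]  P^+=[0.1015 -0.0919; -0.0919 0.5885]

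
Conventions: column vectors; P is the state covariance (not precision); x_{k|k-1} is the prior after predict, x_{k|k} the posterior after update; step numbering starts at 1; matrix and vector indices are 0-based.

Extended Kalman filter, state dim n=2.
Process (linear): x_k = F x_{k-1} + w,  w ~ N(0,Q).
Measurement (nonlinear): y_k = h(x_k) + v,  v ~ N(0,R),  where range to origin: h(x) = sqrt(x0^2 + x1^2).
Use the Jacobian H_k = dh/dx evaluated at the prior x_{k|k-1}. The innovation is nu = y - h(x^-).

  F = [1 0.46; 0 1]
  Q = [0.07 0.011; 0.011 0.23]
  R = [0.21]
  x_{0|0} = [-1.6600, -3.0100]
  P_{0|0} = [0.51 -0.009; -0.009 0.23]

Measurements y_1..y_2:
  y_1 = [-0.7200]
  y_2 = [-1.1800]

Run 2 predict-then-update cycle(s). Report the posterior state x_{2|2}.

x_post = [0.0731, 0.6113]

step 1: x^-=[-3.0446, -3.0100]  P^-=[0.6204 0.1078; 0.1078 0.4600]  H_jac=[-0.7111 -0.7031]  S=[0.8589]  K=[-0.6019; -0.4658]  nu=[-5.0013]  x^+=[-0.0343, -0.6805]  P^+=[0.3092 -0.1330; -0.1330 0.2737]
step 2: x^-=[-0.3473, -0.6805]  P^-=[0.3148 0.0039; 0.0039 0.5037]  H_jac=[-0.4546 -0.8907]  S=[0.6778]  K=[-0.2163; -0.6645]  nu=[-1.9440]  x^+=[0.0731, 0.6113]  P^+=[0.2831 -0.0935; -0.0935 0.2044]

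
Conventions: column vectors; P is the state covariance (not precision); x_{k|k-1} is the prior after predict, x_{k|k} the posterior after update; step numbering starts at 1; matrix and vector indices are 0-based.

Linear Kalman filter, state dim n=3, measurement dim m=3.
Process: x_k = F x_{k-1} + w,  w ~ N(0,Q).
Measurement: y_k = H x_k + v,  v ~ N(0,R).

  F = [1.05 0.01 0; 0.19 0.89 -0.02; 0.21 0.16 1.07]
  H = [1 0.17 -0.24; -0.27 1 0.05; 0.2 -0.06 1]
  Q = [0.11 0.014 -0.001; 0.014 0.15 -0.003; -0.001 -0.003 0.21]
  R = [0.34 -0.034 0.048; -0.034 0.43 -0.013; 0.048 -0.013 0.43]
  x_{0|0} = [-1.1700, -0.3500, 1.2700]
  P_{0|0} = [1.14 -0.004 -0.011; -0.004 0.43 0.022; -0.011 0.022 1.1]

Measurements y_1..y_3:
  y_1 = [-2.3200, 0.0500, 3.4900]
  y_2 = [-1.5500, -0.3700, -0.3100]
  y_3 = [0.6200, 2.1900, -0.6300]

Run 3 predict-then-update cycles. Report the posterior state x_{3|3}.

x_post = [-0.6068, 0.4564, 0.0698]

step 1: x^-=[-1.2320, -0.5592, 1.0572]  P^-=[1.3668 0.2417 0.2383; 0.2417 0.5301 0.0980; 0.2383 0.0980 1.5330]  S=[1.7703 -0.0960 0.1866; -0.0960 0.9364 0.0461; 0.1866 0.0461 2.0973]  K=[0.7418 -0.0556 0.1722; 0.1997 0.5209 0.0254; -0.1406 0.0659 0.7619]  nu=[-0.7392, 0.2237, 2.6456]  x^+=[-1.3372, -0.5231, 3.1916]  P^+=[0.2728 0.0194 0.0570; 0.0194 0.2209 0.0231; 0.0570 0.0231 0.3100]
step 2: x^-=[-1.4092, -0.7835, 3.0505]  P^-=[0.4112 0.0874 0.1271; 0.0874 0.3403 0.0702; 0.1271 0.0702 0.6174]  S=[0.7595 -0.0129 0.1102; -0.0129 0.7582 0.0311; 0.1102 0.0311 1.1054]  K=[0.5008 -0.0199 0.1352; 0.1716 0.4239 0.0318; -0.0960 0.0624 0.5856]  nu=[0.7246, -0.1195, -3.1257]  x^+=[-1.4667, -0.8093, 1.1433]  P^+=[0.1852 0.0203 0.0466; 0.0203 0.1804 0.0232; 0.0466 0.0232 0.2384]
step 3: x^-=[-1.5482, -1.0218, 0.7858]  P^-=[0.3146 0.0706 0.0962; 0.0706 0.3054 0.0607; 0.0962 0.0607 0.5260]  S=[0.6666 -0.0090 0.0825; -0.0090 0.7249 0.0287; 0.0825 0.0287 0.9992]  K=[0.4404 -0.0124 0.1190; 0.1634 0.3999 0.0315; -0.0966 0.0612 0.5483]  nu=[2.5305, 2.7545, -1.1675]  x^+=[-0.6068, 0.4564, 0.0698]  P^+=[0.1624 0.0199 0.0412; 0.0199 0.1702 0.0224; 0.0412 0.0224 0.2234]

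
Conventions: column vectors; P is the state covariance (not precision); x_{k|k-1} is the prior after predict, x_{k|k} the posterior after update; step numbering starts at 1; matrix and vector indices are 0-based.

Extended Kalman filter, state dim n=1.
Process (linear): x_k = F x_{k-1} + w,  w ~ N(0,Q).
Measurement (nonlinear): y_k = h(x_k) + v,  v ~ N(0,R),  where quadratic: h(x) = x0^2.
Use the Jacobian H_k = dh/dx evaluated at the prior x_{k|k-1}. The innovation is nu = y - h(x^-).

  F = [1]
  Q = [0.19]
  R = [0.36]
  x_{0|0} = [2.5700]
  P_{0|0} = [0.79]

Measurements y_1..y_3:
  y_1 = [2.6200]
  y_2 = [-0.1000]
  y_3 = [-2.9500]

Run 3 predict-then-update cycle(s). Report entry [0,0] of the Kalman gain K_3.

step 1: x^-=[2.5700]  P^-=[0.9800]  H_jac=[5.1400]  S=[26.2512]  K=[0.1919]  nu=[-3.9849]  x^+=[1.8054]  P^+=[0.0134]
step 2: x^-=[1.8054]  P^-=[0.2034]  H_jac=[3.6107]  S=[3.0123]  K=[0.2439]  nu=[-3.3593]  x^+=[0.9862]  P^+=[0.0243]
step 3: x^-=[0.9862]  P^-=[0.2143]  H_jac=[1.9723]  S=[1.1937]  K=[0.3541]  nu=[-3.9225]  x^+=[-0.4028]  P^+=[0.0646]

K[0,0] = 0.3541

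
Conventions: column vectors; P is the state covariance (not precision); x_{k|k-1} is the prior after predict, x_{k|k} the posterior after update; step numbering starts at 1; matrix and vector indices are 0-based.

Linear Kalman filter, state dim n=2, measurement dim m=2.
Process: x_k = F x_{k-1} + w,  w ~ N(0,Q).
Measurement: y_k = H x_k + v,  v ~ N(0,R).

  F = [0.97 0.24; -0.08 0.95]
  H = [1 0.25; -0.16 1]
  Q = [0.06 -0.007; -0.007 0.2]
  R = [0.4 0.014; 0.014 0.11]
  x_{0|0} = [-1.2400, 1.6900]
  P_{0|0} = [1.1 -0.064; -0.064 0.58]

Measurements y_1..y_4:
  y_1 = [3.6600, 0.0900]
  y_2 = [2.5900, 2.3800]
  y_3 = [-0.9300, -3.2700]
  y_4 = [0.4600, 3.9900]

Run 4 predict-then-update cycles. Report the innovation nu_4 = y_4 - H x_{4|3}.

innov = [-0.3166, 5.9131]

step 1: x^-=[-0.7972, 1.7047]  P^-=[1.0986 -0.0179; -0.0179 0.7402]  S=[1.5359 0.0061; 0.0061 0.8841]  K=[0.7133 -0.2240; 0.1055 0.8398]  nu=[4.0310, -1.7423]  x^+=[2.4682, 0.6668]  P^+=[0.2748 0.0293; 0.0293 0.0985]
step 2: x^-=[2.5542, 0.4360]  P^-=[0.3379 0.0206; 0.0206 0.2862]  S=[0.7661 0.0513; 0.0513 0.3983]  K=[0.4574 -0.1429; 0.0734 0.7009]  nu=[-0.0732, 2.3526]  x^+=[2.1845, 2.0797]  P^+=[0.1762 0.0189; 0.0189 0.0812]
step 3: x^-=[2.6181, 1.8010]  P^-=[0.2393 0.0149; 0.0149 0.2715]  S=[0.6637 0.0579; 0.0579 0.3829]  K=[0.3764 -0.1181; 0.0642 0.6932]  nu=[-3.9983, -4.6521]  x^+=[1.6622, -1.6807]  P^+=[0.1450 0.0155; 0.0155 0.0796]
step 4: x^-=[1.2090, -1.7296]  P^-=[0.2083 0.0139; 0.0139 0.2704]  S=[0.6321 0.0616; 0.0616 0.3813]  K=[0.3454 -0.1068; 0.0613 0.6935]  nu=[-0.3166, 5.9131]  x^+=[0.4682, 2.3515]  P^+=[0.1331 0.0144; 0.0144 0.0794]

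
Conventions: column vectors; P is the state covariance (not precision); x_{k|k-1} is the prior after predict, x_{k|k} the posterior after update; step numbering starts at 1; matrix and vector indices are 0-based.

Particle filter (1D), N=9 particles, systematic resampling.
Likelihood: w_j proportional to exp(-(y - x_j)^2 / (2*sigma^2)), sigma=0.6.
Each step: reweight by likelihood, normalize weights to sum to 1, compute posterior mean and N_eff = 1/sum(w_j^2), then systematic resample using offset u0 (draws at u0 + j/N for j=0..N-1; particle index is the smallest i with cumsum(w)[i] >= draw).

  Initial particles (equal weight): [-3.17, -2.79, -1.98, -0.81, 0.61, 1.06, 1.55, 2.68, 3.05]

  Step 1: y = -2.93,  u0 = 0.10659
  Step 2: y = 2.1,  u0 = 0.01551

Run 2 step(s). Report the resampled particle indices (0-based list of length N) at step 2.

resampled_idx = [7, 7, 7, 7, 7, 8, 8, 8, 8]

step 1: w=[0.4227, 0.4456, 0.1307, 0.0009, 0.0000, 0.0000, 0.0000, 0.0000, 0.0000]  mean=-2.8430  Neff=2.5356  idx=[0, 0, 0, 1, 1, 1, 1, 2, 2]
step 2: w=[0.0000, 0.0000, 0.0000, 0.0000, 0.0000, 0.0000, 0.0000, 0.5000, 0.5000]  mean=-1.9801  Neff=2.0003  idx=[7, 7, 7, 7, 7, 8, 8, 8, 8]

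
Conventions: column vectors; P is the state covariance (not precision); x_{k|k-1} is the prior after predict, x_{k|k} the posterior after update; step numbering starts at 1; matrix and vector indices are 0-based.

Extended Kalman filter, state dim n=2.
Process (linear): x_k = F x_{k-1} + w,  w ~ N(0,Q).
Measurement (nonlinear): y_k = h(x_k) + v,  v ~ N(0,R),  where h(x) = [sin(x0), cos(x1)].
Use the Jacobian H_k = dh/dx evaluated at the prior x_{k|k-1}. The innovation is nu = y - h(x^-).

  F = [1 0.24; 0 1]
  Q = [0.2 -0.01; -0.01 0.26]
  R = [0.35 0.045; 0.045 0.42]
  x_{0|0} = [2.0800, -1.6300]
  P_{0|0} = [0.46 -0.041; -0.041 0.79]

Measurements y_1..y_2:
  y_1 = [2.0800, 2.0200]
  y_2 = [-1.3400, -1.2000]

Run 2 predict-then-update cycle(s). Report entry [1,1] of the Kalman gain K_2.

K[1,1] = 0.3088

step 1: x^-=[1.6888, -1.6300]  P^-=[0.6858 0.1386; 0.1386 1.0500]  H_jac=[-0.1177 0.0000; 0.0000 0.9982]  S=[0.3595 0.0287; 0.0287 1.4663]  K=[-0.2325 0.0989; -0.1026 0.7168]  nu=[1.0870, 2.0792]  x^+=[1.6417, -0.2511]  P^+=[0.6534 0.0311; 0.0311 0.2970]
step 2: x^-=[1.5815, -0.2511]  P^-=[0.8854 0.0924; 0.0924 0.5570]  H_jac=[-0.0107 0.0000; 0.0000 0.2485]  S=[0.3501 0.0448; 0.0448 0.4544]  K=[-0.0339 0.0539; -0.0423 0.3088]  nu=[-2.3399, -2.1686]  x^+=[1.5439, -0.8218]  P^+=[0.8839 0.0849; 0.0849 0.5142]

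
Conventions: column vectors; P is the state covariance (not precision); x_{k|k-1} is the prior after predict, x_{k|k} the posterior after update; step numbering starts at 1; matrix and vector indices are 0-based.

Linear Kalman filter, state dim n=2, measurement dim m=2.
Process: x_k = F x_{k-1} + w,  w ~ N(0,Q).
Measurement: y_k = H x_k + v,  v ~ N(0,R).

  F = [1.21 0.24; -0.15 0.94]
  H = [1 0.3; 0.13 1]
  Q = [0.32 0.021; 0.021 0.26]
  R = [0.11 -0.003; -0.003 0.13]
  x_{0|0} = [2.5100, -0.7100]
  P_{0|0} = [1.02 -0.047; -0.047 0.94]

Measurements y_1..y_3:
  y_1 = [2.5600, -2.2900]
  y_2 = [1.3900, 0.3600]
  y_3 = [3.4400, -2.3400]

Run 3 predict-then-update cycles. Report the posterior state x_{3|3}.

step 1: x^-=[2.8667, -1.0439]  P^-=[1.8402 -0.0038; -0.0038 1.1268]  S=[2.0493 0.5703; 0.5703 1.2869]  K=[0.9656 -0.2450; -0.0918 0.9159]  nu=[0.0065, -1.6188]  x^+=[3.2695, -2.5271]  P^+=[0.1221 -0.0506; -0.0506 0.1259]
step 2: x^-=[3.3496, -2.8659]  P^-=[0.4767 -0.0285; -0.0285 0.3883]  S=[0.6045 0.1458; 0.1458 0.5189]  K=[0.8140 -0.1643; -0.0357 0.7511]  nu=[-1.0998, 2.7904]  x^+=[1.9959, -0.7307]  P^+=[0.1011 -0.0369; -0.0369 0.1026]
step 3: x^-=[2.2397, -0.9862]  P^-=[0.4525 -0.0149; -0.0149 0.3633]  S=[0.5862 0.1493; 0.1493 0.4971]  K=[0.8032 -0.1529; -0.0267 0.7350]  nu=[1.4962, -1.6449]  x^+=[3.6929, -2.2353]  P^+=[0.0994 -0.0352; -0.0352 0.1002]

x_post = [3.6929, -2.2353]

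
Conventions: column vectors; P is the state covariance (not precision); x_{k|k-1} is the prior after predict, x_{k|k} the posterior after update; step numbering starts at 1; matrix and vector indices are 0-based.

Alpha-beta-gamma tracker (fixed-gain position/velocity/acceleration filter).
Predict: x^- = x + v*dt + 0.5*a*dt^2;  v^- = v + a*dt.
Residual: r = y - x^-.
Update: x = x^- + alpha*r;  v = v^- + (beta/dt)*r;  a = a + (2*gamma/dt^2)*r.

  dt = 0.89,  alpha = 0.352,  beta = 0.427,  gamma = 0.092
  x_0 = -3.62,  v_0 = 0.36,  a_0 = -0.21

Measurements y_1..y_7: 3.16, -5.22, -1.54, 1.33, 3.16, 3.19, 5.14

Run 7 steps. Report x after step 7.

step 1: x_pred=-3.3828  r=6.5428  x^+=-1.0797  v^+=3.3122  a^+=1.3098
step 2: x_pred=2.3869  r=-7.6069  x^+=-0.2907  v^+=0.8283  a^+=-0.4572
step 3: x_pred=0.2654  r=-1.8054  x^+=-0.3701  v^+=-0.4447  a^+=-0.8766
step 4: x_pred=-1.1131  r=2.4431  x^+=-0.2531  v^+=-0.0528  a^+=-0.3091
step 5: x_pred=-0.4225  r=3.5825  x^+=0.8386  v^+=1.3910  a^+=0.5231
step 6: x_pred=2.2837  r=0.9063  x^+=2.6027  v^+=2.2914  a^+=0.7337
step 7: x_pred=4.9326  r=0.2074  x^+=5.0056  v^+=3.0438  a^+=0.7818

x_post = 5.0056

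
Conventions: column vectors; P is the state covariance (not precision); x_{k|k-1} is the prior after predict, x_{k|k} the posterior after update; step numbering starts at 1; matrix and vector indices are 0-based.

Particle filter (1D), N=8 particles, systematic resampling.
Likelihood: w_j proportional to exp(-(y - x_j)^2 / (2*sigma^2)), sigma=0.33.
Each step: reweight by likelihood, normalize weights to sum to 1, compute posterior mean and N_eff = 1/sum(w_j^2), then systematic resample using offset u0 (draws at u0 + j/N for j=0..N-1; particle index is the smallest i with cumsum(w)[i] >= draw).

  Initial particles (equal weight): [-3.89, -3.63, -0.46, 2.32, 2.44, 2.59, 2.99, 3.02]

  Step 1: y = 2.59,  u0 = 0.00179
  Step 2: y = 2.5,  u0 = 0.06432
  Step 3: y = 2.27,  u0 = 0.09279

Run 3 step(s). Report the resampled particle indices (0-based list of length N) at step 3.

resampled_idx = [0, 1, 2, 2, 3, 4, 5, 6]

step 1: w=[0.0000, 0.0000, 0.0000, 0.2030, 0.2558, 0.2837, 0.1361, 0.1214]  mean=2.6034  Neff=4.5372  idx=[3, 3, 4, 4, 5, 5, 6, 6]
step 2: w=[0.1372, 0.1372, 0.1566, 0.1566, 0.1534, 0.1534, 0.0529, 0.0529]  mean=2.5112  Neff=7.1783  idx=[0, 1, 2, 3, 3, 4, 5, 6]
step 3: w=[0.1662, 0.1662, 0.1473, 0.1473, 0.1473, 0.1051, 0.1051, 0.0156]  mean=2.4402  Neff=7.0097  idx=[0, 1, 2, 2, 3, 4, 5, 6]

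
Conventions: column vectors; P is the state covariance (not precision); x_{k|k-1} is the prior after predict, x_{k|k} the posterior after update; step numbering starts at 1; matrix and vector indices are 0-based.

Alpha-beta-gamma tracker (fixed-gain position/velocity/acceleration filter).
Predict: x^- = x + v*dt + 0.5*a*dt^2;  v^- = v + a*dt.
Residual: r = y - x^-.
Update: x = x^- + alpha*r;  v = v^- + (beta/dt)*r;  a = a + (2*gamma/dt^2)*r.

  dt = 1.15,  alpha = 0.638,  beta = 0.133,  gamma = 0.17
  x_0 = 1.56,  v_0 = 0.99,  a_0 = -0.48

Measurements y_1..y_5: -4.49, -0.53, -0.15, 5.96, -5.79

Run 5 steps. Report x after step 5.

x_post = -3.2416

step 1: x_pred=2.3811  r=-6.8711  x^+=-2.0027  v^+=-0.3567  a^+=-2.2465
step 2: x_pred=-3.8983  r=3.3683  x^+=-1.7493  v^+=-2.5506  a^+=-1.3805
step 3: x_pred=-5.5953  r=5.4453  x^+=-2.1212  v^+=-3.5084  a^+=0.0194
step 4: x_pred=-6.1430  r=12.1030  x^+=1.5787  v^+=-2.0863  a^+=3.1310
step 5: x_pred=1.2498  r=-7.0398  x^+=-3.2416  v^+=0.7001  a^+=1.3211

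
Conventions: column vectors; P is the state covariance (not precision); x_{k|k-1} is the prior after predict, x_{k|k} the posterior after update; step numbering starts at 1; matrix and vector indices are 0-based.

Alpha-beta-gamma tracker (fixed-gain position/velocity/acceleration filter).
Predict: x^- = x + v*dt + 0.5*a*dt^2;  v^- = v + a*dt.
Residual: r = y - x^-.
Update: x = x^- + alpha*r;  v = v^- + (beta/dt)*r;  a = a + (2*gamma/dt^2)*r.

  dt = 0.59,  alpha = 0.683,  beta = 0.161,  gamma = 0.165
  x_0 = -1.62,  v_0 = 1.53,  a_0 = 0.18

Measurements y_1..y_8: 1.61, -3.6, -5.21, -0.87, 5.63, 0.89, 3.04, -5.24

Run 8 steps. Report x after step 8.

x_post = -1.1639

step 1: x_pred=-0.6860  r=2.2960  x^+=0.8822  v^+=2.2627  a^+=2.3566
step 2: x_pred=2.6274  r=-6.2274  x^+=-1.6259  v^+=1.9538  a^+=-3.5470
step 3: x_pred=-1.0905  r=-4.1195  x^+=-3.9041  v^+=-1.2630  a^+=-7.4522
step 4: x_pred=-5.9464  r=5.0764  x^+=-2.4792  v^+=-4.2746  a^+=-2.6398
step 5: x_pred=-5.4607  r=11.0907  x^+=2.1143  v^+=-2.8056  a^+=7.8742
step 6: x_pred=1.8294  r=-0.9394  x^+=1.1878  v^+=1.5838  a^+=6.9836
step 7: x_pred=3.3377  r=-0.2977  x^+=3.1344  v^+=5.6229  a^+=6.7014
step 8: x_pred=7.6183  r=-12.8583  x^+=-1.1639  v^+=6.0679  a^+=-5.4883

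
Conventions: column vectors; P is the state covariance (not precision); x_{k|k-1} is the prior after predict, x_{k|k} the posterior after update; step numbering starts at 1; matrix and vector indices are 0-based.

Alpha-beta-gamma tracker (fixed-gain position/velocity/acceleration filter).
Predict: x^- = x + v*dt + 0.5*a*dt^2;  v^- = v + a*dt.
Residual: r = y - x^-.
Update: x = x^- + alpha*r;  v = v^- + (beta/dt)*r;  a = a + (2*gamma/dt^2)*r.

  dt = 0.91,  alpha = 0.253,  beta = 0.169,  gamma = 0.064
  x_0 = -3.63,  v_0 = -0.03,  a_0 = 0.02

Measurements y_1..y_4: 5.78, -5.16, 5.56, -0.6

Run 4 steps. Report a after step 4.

a_post = 0.1824

step 1: x_pred=-3.6490  r=9.4290  x^+=-1.2635  v^+=1.7393  a^+=1.4775
step 2: x_pred=0.9310  r=-6.0910  x^+=-0.6100  v^+=1.9526  a^+=0.5360
step 3: x_pred=1.3888  r=4.1712  x^+=2.4441  v^+=3.2150  a^+=1.1807
step 4: x_pred=5.8586  r=-6.4586  x^+=4.2246  v^+=3.0900  a^+=0.1824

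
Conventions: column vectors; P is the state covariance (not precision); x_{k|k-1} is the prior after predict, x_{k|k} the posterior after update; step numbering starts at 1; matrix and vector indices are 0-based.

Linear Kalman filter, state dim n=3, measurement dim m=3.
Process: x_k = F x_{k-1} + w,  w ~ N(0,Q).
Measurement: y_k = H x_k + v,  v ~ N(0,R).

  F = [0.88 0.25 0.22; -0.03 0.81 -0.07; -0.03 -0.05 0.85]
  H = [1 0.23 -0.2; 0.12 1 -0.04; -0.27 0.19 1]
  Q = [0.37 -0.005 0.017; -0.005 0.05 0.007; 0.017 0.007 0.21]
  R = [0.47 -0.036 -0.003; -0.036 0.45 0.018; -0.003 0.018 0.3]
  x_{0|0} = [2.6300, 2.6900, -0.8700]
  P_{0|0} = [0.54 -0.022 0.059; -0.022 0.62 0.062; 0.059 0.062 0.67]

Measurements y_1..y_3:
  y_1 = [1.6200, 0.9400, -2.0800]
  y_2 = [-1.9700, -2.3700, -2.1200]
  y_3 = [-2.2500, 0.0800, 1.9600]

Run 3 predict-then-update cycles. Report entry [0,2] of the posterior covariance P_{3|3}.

step 1: x^-=[2.7955, 2.1609, -0.9529]  P^-=[0.8793 0.0864 0.1777; 0.0864 0.4548 -0.0155; 0.1777 -0.0155 0.6878]  S=[1.3710 0.2603 -0.1628; 0.2603 0.9389 0.0350; -0.1628 0.0350 0.9576]  K=[0.6337 0.0189 0.0618; 0.0556 0.4792 0.0417; 0.1243 -0.0832 0.6892]  nu=[-1.8631, -1.5945, -0.7829]  x^+=[1.5364, 1.2607, -1.5914]  P^+=[0.3312 -0.0483 0.1156; -0.0483 0.2188 -0.0337; 0.1156 -0.0337 0.2425]
step 2: x^-=[1.3171, 1.0865, -1.4618]  P^-=[0.6717 -0.0205 0.1323; -0.0205 0.2017 -0.0409; 0.1323 -0.0409 0.3829]  S=[1.1091 0.0730 -0.1232; 0.0730 0.6591 0.0010; -0.1232 0.0010 0.6543]  K=[0.5794 0.0188 0.0281; 0.0114 0.3035 0.0062; 0.1065 -0.0739 0.5389]  nu=[-3.8294, -3.6730, -0.5090]  x^+=[-0.9851, -0.0752, -1.8725]  P^+=[0.3010 -0.0441 0.0967; -0.0441 0.1403 -0.0313; 0.0967 -0.0313 0.1921]
step 3: x^-=[-1.2976, 0.0997, -1.5583]  P^-=[0.6358 -0.0302 0.1109; -0.0302 0.1494 -0.0327; 0.1109 -0.0327 0.3470]  S=[1.0723 0.0461 -0.1308; 0.0461 0.6034 0.0014; -0.1308 0.0014 0.6295]  K=[0.5661 0.0257 0.0119; 0.0001 0.2437 0.0055; 0.0971 -0.0638 0.5141]  nu=[-1.2870, 0.0737, 3.1490]  x^+=[-1.9868, 0.1349, -0.0691]  P^+=[0.2921 -0.0401 0.0888; -0.0401 0.1135 -0.0264; 0.0888 -0.0264 0.1818]

P_post[0,2] = 0.0888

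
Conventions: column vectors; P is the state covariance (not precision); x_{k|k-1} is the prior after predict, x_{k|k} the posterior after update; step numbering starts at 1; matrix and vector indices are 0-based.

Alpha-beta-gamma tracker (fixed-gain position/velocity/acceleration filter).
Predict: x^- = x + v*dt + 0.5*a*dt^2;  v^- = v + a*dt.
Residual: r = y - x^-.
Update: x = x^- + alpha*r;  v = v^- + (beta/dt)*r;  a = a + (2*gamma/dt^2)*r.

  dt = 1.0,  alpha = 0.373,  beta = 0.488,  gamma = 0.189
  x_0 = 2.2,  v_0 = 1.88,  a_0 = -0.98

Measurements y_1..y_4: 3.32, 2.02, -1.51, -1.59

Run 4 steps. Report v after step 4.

v_post = -4.9888

step 1: x_pred=3.5900  r=-0.2700  x^+=3.4893  v^+=0.7682  a^+=-1.0821
step 2: x_pred=3.7165  r=-1.6965  x^+=3.0837  v^+=-1.1417  a^+=-1.7233
step 3: x_pred=1.0803  r=-2.5903  x^+=0.1141  v^+=-4.1291  a^+=-2.7025
step 4: x_pred=-5.3662  r=3.7762  x^+=-3.9577  v^+=-4.9888  a^+=-1.2751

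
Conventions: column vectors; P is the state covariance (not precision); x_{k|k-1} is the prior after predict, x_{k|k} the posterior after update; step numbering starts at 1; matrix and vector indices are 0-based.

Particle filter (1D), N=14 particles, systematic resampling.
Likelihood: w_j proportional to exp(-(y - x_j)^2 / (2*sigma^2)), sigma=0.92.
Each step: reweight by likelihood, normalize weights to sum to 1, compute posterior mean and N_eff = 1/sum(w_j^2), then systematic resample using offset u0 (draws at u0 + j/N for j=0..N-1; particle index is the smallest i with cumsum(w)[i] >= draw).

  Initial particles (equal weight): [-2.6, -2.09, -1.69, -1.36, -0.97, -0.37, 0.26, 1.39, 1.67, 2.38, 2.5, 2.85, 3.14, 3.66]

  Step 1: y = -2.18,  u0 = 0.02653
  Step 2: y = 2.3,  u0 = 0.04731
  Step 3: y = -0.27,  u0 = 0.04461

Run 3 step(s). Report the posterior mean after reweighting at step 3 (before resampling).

post_mean = -1.0335

step 1: w=[0.2235, 0.2468, 0.2152, 0.1667, 0.1044, 0.0358, 0.0074, 0.0001, 0.0000, 0.0000, 0.0000, 0.0000, 0.0000, 0.0000]  mean=-1.7997  Neff=5.0706  idx=[0, 0, 0, 1, 1, 1, 1, 2, 2, 2, 3, 3, 4, 4]
step 2: w=[0.0001, 0.0001, 0.0001, 0.0025, 0.0025, 0.0025, 0.0025, 0.0178, 0.0178, 0.0178, 0.0789, 0.0789, 0.3894, 0.3894]  mean=-1.0816  Neff=3.1583  idx=[9, 10, 11, 12, 12, 12, 12, 12, 13, 13, 13, 13, 13, 13]
step 3: w=[0.0319, 0.0520, 0.0520, 0.0786, 0.0786, 0.0786, 0.0786, 0.0786, 0.0786, 0.0786, 0.0786, 0.0786, 0.0786, 0.0786]  mean=-1.0335  Neff=13.4580  idx=[1, 2, 3, 4, 5, 6, 7, 8, 9, 10, 10, 11, 12, 13]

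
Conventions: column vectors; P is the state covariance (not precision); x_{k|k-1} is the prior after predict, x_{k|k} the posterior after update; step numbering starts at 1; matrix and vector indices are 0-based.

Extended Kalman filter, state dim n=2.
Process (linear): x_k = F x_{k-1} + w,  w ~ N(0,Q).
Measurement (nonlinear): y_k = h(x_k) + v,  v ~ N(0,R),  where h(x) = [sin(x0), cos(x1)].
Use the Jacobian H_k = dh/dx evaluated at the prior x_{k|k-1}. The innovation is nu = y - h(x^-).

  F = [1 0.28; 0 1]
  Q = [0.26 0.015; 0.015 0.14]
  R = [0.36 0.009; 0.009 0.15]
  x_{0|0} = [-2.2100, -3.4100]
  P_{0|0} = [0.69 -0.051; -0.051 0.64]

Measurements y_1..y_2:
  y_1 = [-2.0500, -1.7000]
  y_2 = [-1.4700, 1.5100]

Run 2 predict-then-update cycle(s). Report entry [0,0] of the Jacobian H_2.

step 1: x^-=[-3.1648, -3.4100]  P^-=[0.9716 0.1432; 0.1432 0.7800]  H_jac=[-0.9997 0.0000; 0.0000 -0.2652]  S=[1.3311 0.0470; 0.0470 0.2049]  K=[-0.7291 -0.0182; -0.0725 -0.9931]  nu=[-2.0732, -0.7358]  x^+=[-1.6398, -2.5289]  P^+=[0.2627 0.0351; 0.0351 0.5642]
step 2: x^-=[-2.3479, -2.5289]  P^-=[0.5866 0.2080; 0.2080 0.7042]  H_jac=[-0.7012 0.0000; 0.0000 0.5751]  S=[0.6484 -0.0749; -0.0749 0.3829]  K=[-0.6121 0.1927; -0.1052 1.0371]  nu=[-0.7571, 2.3281]  x^+=[-1.4358, -0.0348]  P^+=[0.3118 0.0407; 0.0407 0.2689]

H_jac[0,0] = -0.7012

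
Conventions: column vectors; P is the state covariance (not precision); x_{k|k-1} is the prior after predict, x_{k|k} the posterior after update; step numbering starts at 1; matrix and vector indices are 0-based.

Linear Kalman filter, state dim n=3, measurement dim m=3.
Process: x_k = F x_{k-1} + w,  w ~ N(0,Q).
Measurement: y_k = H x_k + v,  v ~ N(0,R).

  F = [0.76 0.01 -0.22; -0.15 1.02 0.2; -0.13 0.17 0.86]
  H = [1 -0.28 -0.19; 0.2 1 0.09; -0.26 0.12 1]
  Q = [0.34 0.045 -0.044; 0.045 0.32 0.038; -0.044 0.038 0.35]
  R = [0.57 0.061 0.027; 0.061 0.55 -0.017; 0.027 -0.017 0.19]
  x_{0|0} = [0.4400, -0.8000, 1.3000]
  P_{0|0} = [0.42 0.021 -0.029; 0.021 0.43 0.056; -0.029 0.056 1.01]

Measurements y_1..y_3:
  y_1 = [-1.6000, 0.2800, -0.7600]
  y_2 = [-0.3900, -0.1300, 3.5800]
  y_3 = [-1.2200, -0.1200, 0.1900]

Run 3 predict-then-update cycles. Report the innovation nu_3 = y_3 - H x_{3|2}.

innov = [0.4275, -0.8354, -2.2309]

step 1: x^-=[0.0404, -0.6220, 0.9248]  P^-=[0.6413 -0.0445 -0.2946; -0.0445 0.8354 0.3467; -0.2946 0.3467 1.1385]  S=[1.4916 -0.1961 -0.8068; -0.1961 1.4543 0.4613; -0.8068 0.4613 1.6230]  K=[0.4340 0.1326 -0.1094; -0.1236 0.5528 0.0640; 0.0146 0.0246 0.7745]  nu=[-1.6388, 0.8107, -1.5997]  x^+=[-0.3883, -0.0737, -0.3181]  P^+=[0.2746 0.0414 0.0551; 0.0414 0.2894 -0.0245; 0.0551 -0.0245 0.1644]
step 2: x^-=[-0.2259, -0.0805, -0.2356]  P^-=[0.4889 0.0571 -0.0582; 0.0571 0.6078 0.0844; -0.0582 0.0844 0.4633]  S=[1.1224 0.0134 -0.2841; 0.0134 1.2171 0.1337; -0.2841 0.1337 0.7420]  K=[0.4017 0.1306 -0.1102; -0.1061 0.5097 0.0595; 0.0157 0.0213 0.6605]  nu=[-0.2314, 0.0169, 3.7666]  x^+=[-0.7316, 0.1768, 2.2491]  P^+=[0.2553 0.0428 0.0489; 0.0428 0.2662 -0.0210; 0.0489 -0.0210 0.1408]
step 3: x^-=[-1.0491, 0.7399, 2.0594]  P^-=[0.4787 0.0592 -0.0560; 0.0592 0.5837 0.0798; -0.0560 0.0798 0.4472]  S=[1.1071 0.0215 -0.2735; 0.0215 1.1925 0.1252; -0.2735 0.1252 0.7225]  K=[0.3967 0.1304 -0.1123; -0.1026 0.5009 0.0605; 0.0135 0.0224 0.6536]  nu=[0.4275, -0.8354, -2.2309]  x^+=[-0.7379, 0.1427, 0.5884]  P^+=[0.2521 0.0431 0.0475; 0.0431 0.2614 -0.0200; 0.0475 -0.0200 0.1389]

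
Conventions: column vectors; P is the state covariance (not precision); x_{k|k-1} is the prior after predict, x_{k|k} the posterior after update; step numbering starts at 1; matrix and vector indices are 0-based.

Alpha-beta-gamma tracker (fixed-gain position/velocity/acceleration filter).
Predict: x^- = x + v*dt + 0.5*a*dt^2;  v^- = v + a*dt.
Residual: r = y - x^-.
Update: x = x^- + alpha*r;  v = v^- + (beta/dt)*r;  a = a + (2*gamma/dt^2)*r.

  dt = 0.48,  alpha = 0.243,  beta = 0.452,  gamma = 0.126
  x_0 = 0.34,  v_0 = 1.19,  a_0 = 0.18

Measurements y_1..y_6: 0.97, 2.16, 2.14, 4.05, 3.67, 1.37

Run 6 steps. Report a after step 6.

a_post = -4.7944

step 1: x_pred=0.9319  r=0.0381  x^+=0.9412  v^+=1.3122  a^+=0.2216
step 2: x_pred=1.5966  r=0.5634  x^+=1.7335  v^+=1.9492  a^+=0.8379
step 3: x_pred=2.7656  r=-0.6256  x^+=2.6136  v^+=1.7622  a^+=0.1536
step 4: x_pred=3.4772  r=0.5728  x^+=3.6164  v^+=2.3754  a^+=0.7801
step 5: x_pred=4.8464  r=-1.1764  x^+=4.5605  v^+=1.6421  a^+=-0.5066
step 6: x_pred=5.2904  r=-3.9204  x^+=4.3377  v^+=-2.2928  a^+=-4.7944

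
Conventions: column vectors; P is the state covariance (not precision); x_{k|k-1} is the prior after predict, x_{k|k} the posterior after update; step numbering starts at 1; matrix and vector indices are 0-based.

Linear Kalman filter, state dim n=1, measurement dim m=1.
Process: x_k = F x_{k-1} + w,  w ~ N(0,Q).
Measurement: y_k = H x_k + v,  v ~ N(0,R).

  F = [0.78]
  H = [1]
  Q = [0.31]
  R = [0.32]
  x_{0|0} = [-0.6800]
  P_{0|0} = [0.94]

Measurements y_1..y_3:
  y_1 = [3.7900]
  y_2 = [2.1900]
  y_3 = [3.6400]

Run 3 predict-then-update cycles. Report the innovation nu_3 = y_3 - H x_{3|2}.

innov = [1.9741]

step 1: x^-=[-0.5304]  P^-=[0.8819]  S=[1.2019]  K=[0.7338]  nu=[4.3204]  x^+=[2.6397]  P^+=[0.2348]
step 2: x^-=[2.0590]  P^-=[0.4529]  S=[0.7729]  K=[0.5859]  nu=[0.1310]  x^+=[2.1357]  P^+=[0.1875]
step 3: x^-=[1.6659]  P^-=[0.4241]  S=[0.7441]  K=[0.5699]  nu=[1.9741]  x^+=[2.7910]  P^+=[0.1824]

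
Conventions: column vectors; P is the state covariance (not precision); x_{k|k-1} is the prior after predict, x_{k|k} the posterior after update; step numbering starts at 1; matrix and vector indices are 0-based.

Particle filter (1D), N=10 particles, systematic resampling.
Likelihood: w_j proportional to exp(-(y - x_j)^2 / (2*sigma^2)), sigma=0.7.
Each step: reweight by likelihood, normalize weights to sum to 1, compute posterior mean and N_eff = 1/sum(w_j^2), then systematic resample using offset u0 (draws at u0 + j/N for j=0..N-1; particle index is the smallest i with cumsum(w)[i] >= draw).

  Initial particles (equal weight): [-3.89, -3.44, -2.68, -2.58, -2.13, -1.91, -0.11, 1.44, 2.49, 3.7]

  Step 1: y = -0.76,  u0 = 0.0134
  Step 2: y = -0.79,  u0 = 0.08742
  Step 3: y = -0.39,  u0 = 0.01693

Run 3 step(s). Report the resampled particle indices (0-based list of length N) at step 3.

resampled_idx = [1, 2, 3, 4, 5, 6, 6, 7, 8, 9]

step 1: w=[0.0000, 0.0006, 0.0207, 0.0304, 0.1313, 0.2312, 0.5793, 0.0064, 0.0000, 0.0000]  mean=-0.9119  Neff=2.4527  idx=[2, 4, 5, 5, 5, 6, 6, 6, 6, 6]
step 2: w=[0.0063, 0.0387, 0.0672, 0.0672, 0.0672, 0.1507, 0.1507, 0.1507, 0.1507, 0.1507]  mean=-0.5670  Neff=7.7743  idx=[2, 4, 5, 5, 6, 7, 7, 8, 9, 9]
step 3: w=[0.0125, 0.0125, 0.1219, 0.1219, 0.1219, 0.1219, 0.1219, 0.1219, 0.1219, 0.1219]  mean=-0.1550  Neff=8.3933  idx=[1, 2, 3, 4, 5, 6, 6, 7, 8, 9]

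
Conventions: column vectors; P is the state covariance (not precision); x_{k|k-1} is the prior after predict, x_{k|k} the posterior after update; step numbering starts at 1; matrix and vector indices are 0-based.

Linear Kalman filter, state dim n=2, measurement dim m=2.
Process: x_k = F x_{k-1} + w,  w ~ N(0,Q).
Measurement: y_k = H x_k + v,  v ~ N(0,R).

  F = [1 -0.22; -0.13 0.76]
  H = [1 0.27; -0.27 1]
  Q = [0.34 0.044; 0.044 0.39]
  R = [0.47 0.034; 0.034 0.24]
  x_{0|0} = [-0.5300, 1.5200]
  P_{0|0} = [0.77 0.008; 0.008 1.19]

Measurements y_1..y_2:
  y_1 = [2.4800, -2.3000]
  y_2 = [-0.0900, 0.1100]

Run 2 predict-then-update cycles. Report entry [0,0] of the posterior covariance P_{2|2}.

P_post[0,0] = 0.2434

step 1: x^-=[-0.8644, 1.2241]  P^-=[1.1641 -0.2488; -0.2488 1.0888]  S=[1.5791 -0.2170; -0.2170 1.5480]  K=[0.6573 -0.2716; 0.1338 0.7655]  nu=[3.0139, -3.7575]  x^+=[2.1373, -1.2490]  P^+=[0.2901 0.0355; 0.0355 0.1979]
step 2: x^-=[2.4121, -1.2271]  P^-=[0.6241 0.0012; 0.0012 0.5022]  S=[1.1313 0.0022; 0.0022 0.7870]  K=[0.5523 -0.2141; 0.1197 0.6373]  nu=[-2.1707, 1.9883]  x^+=[0.7873, -0.2196]  P^+=[0.2434 0.0331; 0.0331 0.1660]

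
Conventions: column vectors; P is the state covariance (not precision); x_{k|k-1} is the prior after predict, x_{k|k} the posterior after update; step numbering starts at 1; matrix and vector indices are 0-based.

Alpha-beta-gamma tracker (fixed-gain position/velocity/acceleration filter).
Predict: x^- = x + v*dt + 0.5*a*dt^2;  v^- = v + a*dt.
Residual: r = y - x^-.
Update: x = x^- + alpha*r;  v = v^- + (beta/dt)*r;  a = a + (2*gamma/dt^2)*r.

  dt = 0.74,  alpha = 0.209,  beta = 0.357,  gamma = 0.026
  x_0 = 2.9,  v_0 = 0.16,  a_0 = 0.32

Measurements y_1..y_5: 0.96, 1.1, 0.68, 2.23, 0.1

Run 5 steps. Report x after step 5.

step 1: x_pred=3.1060  r=-2.1460  x^+=2.6575  v^+=-0.6385  a^+=0.1162
step 2: x_pred=2.2168  r=-1.1168  x^+=1.9834  v^+=-1.0913  a^+=0.0102
step 3: x_pred=1.1786  r=-0.4986  x^+=1.0744  v^+=-1.3243  a^+=-0.0372
step 4: x_pred=0.0842  r=2.1458  x^+=0.5327  v^+=-0.3167  a^+=0.1666
step 5: x_pred=0.3440  r=-0.2440  x^+=0.2930  v^+=-0.3111  a^+=0.1434

x_post = 0.2930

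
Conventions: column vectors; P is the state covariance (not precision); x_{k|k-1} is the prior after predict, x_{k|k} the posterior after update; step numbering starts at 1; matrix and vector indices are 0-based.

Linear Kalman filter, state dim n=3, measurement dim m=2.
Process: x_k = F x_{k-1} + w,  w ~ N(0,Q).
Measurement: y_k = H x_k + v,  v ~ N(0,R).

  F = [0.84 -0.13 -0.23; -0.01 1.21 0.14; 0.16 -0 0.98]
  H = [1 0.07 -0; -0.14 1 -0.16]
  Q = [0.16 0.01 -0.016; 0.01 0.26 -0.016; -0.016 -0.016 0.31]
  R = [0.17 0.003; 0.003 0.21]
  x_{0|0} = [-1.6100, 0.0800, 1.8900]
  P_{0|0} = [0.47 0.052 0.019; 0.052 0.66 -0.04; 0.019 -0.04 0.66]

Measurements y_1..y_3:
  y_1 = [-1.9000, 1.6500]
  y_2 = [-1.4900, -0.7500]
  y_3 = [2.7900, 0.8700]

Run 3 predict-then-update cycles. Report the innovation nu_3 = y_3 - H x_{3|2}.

innov = [4.2599, 0.7821]

step 1: x^-=[-1.7975, 0.3775, 1.5946]  P^-=[0.5166 -0.0520 -0.0826; -0.0520 1.2244 0.0367; -0.0826 0.0367 0.9619]  S=[0.6853 -0.0223; -0.0223 1.4683]  K=[0.7464 -0.0643; 0.0764 0.8360; -0.1192 -0.0738]  nu=[-0.1289, 1.2760]  x^+=[-1.9758, 1.4344, 1.5159]  P^+=[0.1266 0.0017 -0.0297; 0.0017 0.1970 0.1311; -0.0297 0.1311 0.9445]
step 2: x^-=[-2.1948, 1.9676, 1.1694]  P^-=[0.3215 -0.0932 -0.2520; -0.0932 0.6114 0.2688; -0.2520 0.2688 1.2110]  S=[0.4815 -0.0542; -0.0542 0.7875]  K=[0.6453 -0.0799; -0.0217 0.7369; -0.4721 0.1076]  nu=[0.5671, -2.8378]  x^+=[-1.6022, -0.1358, 0.5963]  P^+=[0.1105 -0.0142 -0.0927; -0.0142 0.1819 0.1825; -0.0927 0.1825 1.0891]
step 3: x^-=[-1.4653, -0.0648, 0.3280]  P^-=[0.3485 -0.1343 -0.3425; -0.1343 0.6101 0.3457; -0.3425 0.3457 1.3297]  S=[0.5026 -0.0851; -0.0851 0.7726]  K=[0.6587 -0.0935; -0.0575 0.7361; -0.6049 0.1675]  nu=[4.2599, 0.7821]  x^+=[1.2676, 0.2658, -2.1177]  P^+=[0.1131 -0.0204 -0.1159; -0.0204 0.1826 0.1942; -0.1159 0.1942 1.1069]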